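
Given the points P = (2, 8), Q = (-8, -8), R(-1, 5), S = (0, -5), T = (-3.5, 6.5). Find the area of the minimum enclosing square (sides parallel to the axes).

The bounding box has width 10 and height 16.
An axis-aligned square enclosing the set must have side ≥ max(width, height).
So the minimum side is max(10, 16) = 16.
Area = 16² = 256.

256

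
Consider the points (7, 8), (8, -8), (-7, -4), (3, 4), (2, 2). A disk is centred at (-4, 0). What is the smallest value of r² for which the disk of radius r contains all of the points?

208

The required radius is the distance from (-4, 0) to the farthest point.
Squared distances: 185, 208, 25, 65, 40.
Maximum is 208, attained at (8, -8).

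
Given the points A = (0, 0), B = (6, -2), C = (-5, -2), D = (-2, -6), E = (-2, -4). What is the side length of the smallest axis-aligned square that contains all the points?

11

The bounding box has width 11 and height 6.
An axis-aligned square enclosing the set must have side ≥ max(width, height).
So the minimum side is max(11, 6) = 11.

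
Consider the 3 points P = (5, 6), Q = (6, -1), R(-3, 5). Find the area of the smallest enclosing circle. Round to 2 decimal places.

Side lengths²: PQ² = 50, PR² = 65, QR² = 117.
Since QR² = 117 ≥ 65 + 50 = 115, the angle opposite QR is not acute, so the smallest enclosing circle has QR as diameter.
Centre = midpoint of QR = (1.5, 2), r² = 117/4 = 29.25.
Area = π·r² = π·29.25 ≈ 91.89.

91.89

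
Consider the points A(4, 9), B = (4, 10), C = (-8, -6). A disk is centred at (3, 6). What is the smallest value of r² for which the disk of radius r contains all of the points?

The required radius is the distance from (3, 6) to the farthest point.
Squared distances: 10, 17, 265.
Maximum is 265, attained at C.

265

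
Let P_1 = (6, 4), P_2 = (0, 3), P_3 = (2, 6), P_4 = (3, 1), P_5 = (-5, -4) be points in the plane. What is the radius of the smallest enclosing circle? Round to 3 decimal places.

The minimum enclosing circle of a finite set is fixed by two of the points (as a diameter) or three (as a circumcircle).
The farthest pair is P_1–P_5 with squared distance 185. The circle on this segment as diameter has centre (0.5, 0) and r² = 185/4 = 46.25.
Check P_2: distance² to centre = 9.25 ≤ 46.25, so it lies inside.
All remaining points lie in this disk, and no smaller disk contains both endpoints, so this is the minimum enclosing circle.
r = √(46.25) ≈ 6.801.

6.801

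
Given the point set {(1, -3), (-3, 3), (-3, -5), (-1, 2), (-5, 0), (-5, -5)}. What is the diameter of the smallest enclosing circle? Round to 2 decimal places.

The minimum enclosing circle of a finite set is fixed by two of the points (as a diameter) or three (as a circumcircle).
The minimum enclosing circle is determined by three boundary points: (1, -3), (-3, 3), (-5, -5).
Their circumcentre is (-32/11, -14/11) with r² = 2210/121.
The farthest remaining point (-1, 2) is at distance² 1737/121 ≤ 2210/121.
Diameter = 2r = 2√(2210/121) ≈ 8.55.

8.55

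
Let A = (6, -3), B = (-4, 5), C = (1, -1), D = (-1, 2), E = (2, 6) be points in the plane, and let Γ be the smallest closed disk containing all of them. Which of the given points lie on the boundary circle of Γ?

By Welzl's lemma the MEC is supported by two points (diametrically opposite) or three points (on a circumcircle).
The farthest pair is A–B with squared distance 164. The circle on this segment as diameter has centre (1, 1) and r² = 164/4 = 41.
Check C: distance² to centre = 4 ≤ 41, so it lies inside.
All remaining points lie in this disk, and no smaller disk contains both endpoints, so this is the minimum enclosing circle.
The points at distance exactly r from the centre are A, B — 2 points.

A, B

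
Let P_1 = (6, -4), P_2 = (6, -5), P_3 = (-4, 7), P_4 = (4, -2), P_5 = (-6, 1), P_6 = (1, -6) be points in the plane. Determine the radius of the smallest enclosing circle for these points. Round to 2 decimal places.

The farthest pair is P_2–P_3 with squared distance 244. The circle on this segment as diameter has centre (1, 1) and r² = 244/4 = 61.
Check P_1: distance² to centre = 50 ≤ 61, so it lies inside.
All remaining points lie in this disk, and no smaller disk contains both endpoints, so this is the minimum enclosing circle.
r = √61 ≈ 7.81.

7.81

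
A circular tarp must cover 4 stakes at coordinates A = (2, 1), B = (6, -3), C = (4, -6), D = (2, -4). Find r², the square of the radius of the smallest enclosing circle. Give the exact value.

13.25

A smallest enclosing disk is always determined by at most three of the input points on its boundary.
The farthest pair is A–C with squared distance 53. The circle on this segment as diameter has centre (3, -2.5) and r² = 53/4 = 13.25.
Check B: distance² to centre = 9.25 ≤ 13.25, so it lies inside.
All remaining points lie in this disk, and no smaller disk contains both endpoints, so this is the minimum enclosing circle.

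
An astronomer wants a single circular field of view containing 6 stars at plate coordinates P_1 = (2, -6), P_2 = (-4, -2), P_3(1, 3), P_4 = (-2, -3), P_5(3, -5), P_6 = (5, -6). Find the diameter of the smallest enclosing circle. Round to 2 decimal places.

The minimum enclosing circle of a finite set is fixed by two of the points (as a diameter) or three (as a circumcircle).
The minimum enclosing circle is determined by three boundary points: P_2, P_3, P_6.
Their circumcentre is (33/26, -59/26) with r² = 9409/338.
The farthest remaining point P_1 is at distance² 4885/338 ≤ 9409/338.
Diameter = 2r = 2√(9409/338) ≈ 10.55.

10.55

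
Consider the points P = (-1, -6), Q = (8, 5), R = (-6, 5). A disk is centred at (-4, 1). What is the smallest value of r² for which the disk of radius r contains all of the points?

The required radius is the distance from (-4, 1) to the farthest point.
Squared distances: 58, 160, 20.
Maximum is 160, attained at Q.

160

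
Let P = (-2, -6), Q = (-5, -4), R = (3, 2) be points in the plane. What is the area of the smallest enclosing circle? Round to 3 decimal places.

Side lengths²: PQ² = 13, PR² = 89, QR² = 100.
Since QR² = 100 < 89 + 13 = 102, the triangle is acute, so the smallest enclosing circle is the circumcircle.
Circumcentre = (-31/34, -19/17), r² = 28925/1156.
Area = π·r² = π·28925/1156 ≈ 78.608.

78.608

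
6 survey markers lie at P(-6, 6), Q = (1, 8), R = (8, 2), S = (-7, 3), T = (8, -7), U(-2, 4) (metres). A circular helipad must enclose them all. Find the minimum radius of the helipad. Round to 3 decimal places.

9.552

A smallest enclosing disk is always determined by at most three of the input points on its boundary.
The farthest pair is P–T with squared distance 365. The circle on this segment as diameter has centre (1, -0.5) and r² = 365/4 = 91.25.
Check Q: distance² to centre = 72.25 ≤ 91.25, so it lies inside.
All remaining points lie in this disk, and no smaller disk contains both endpoints, so this is the minimum enclosing circle.
r = √(91.25) ≈ 9.552.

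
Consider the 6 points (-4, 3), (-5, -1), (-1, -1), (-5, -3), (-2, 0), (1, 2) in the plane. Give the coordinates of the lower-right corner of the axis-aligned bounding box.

(1, -3)

x-range [-5, 1], y-range [-3, 3].
The lower-right corner is (1, -3).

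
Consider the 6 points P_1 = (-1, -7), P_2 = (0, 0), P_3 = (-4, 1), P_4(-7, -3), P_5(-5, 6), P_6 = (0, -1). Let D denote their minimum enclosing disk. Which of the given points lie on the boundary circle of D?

P_1, P_5

The farthest pair is P_1–P_5 with squared distance 185. The circle on this segment as diameter has centre (-3, -0.5) and r² = 185/4 = 46.25.
Check P_2: distance² to centre = 9.25 ≤ 46.25, so it lies inside.
All remaining points lie in this disk, and no smaller disk contains both endpoints, so this is the minimum enclosing circle.
The points at distance exactly r from the centre are P_1, P_5 — 2 points.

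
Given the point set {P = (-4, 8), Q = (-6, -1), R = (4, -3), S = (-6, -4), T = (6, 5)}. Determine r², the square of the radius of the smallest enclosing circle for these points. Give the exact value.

The minimum enclosing circle of a finite set is fixed by two of the points (as a diameter) or three (as a circumcircle).
The minimum enclosing circle is determined by three boundary points: P, S, T.
Their circumcentre is (-4/7, 53/42) with r² = 100825/1764.
The farthest remaining point R is at distance² 68905/1764 ≤ 100825/1764.

100825/1764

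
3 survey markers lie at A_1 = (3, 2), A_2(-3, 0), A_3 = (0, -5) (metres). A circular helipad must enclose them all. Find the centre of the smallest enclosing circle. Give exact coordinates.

Side lengths²: A_1A_2² = 40, A_1A_3² = 58, A_2A_3² = 34.
Since A_1A_3² = 58 < 40 + 34 = 74, the triangle is acute, so the smallest enclosing circle is the circumcircle.
Circumcentre = (13/18, -7/6), r² = 2465/162.
Centre = (13/18, -7/6).

(13/18, -7/6)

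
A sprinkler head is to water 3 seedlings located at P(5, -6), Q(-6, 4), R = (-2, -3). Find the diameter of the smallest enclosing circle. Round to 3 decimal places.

Side lengths²: PQ² = 221, PR² = 58, QR² = 65.
Since PQ² = 221 ≥ 65 + 58 = 123, the angle opposite PQ is not acute, so the smallest enclosing circle has PQ as diameter.
Centre = midpoint of PQ = (-0.5, -1), r² = 221/4 = 55.25.
Diameter = 2r = 2√(55.25) ≈ 14.866.

14.866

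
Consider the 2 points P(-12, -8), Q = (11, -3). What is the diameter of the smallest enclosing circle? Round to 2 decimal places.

23.54

The smallest circle enclosing two points has them as diameter endpoints.
Centre = midpoint = (-0.5, -5.5); r² = |PQ|²/4 = 554/4 = 138.5.
Diameter = 2r = 2√(138.5) ≈ 23.54.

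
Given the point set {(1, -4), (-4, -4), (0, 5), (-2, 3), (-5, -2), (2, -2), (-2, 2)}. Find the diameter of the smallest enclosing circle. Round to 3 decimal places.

9.909

The minimum enclosing circle is determined by three boundary points: (1, -4), (-4, -4), (0, 5).
Their circumcentre is (-1.5, 5/18) with r² = 3977/162.
The farthest remaining point (-5, -2) is at distance² 2825/162 ≤ 3977/162.
Diameter = 2r = 2√(3977/162) ≈ 9.909.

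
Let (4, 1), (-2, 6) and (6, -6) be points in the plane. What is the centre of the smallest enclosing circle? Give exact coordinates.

Call the three points A, B, C in the order given.
Side lengths²: AB² = 61, AC² = 53, BC² = 208.
Since BC² = 208 ≥ 61 + 53 = 114, the angle opposite BC is not acute, so the smallest enclosing circle has BC as diameter.
Centre = midpoint of BC = (2, 0), r² = 208/4 = 52.
Centre = (2, 0).

(2, 0)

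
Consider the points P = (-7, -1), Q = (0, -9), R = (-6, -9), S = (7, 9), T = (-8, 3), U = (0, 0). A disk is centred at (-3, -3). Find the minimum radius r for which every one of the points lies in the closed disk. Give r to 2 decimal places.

15.62

The required radius is the distance from (-3, -3) to the farthest point.
Squared distances: 20, 45, 45, 244, 61, 18.
Maximum is 244, attained at S.
r = √244 ≈ 15.62.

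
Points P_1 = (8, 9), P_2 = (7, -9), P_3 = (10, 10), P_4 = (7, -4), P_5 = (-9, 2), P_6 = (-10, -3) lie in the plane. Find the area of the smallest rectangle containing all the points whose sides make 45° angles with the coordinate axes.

445.5

In coordinates u = x + y, v = x − y the rectangle is axis-aligned; the map (x,y)→(u,v) scales areas by 2.
u-values: 17, -2, 20, 3, -7, -13; range = 20 − (-13) = 33.
v-values: -1, 16, 0, 11, -11, -7; range = 16 − (-11) = 27.
Area = (33 × 27) / 2 = 445.5.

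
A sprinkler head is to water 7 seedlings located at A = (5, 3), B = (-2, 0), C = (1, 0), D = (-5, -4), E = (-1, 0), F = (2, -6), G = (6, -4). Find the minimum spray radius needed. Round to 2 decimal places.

The minimum enclosing circle is determined by three boundary points: A, D, G.
Their circumcentre is (0.5, -17/14) with r² = 3725/98.
The farthest remaining point F is at distance² 2465/98 ≤ 3725/98.
r = √(3725/98) ≈ 6.17.

6.17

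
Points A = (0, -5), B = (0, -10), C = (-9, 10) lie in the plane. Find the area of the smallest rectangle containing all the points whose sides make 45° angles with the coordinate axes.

In coordinates u = x + y, v = x − y the rectangle is axis-aligned; the map (x,y)→(u,v) scales areas by 2.
u-values: -5, -10, 1; range = 1 − (-10) = 11.
v-values: 5, 10, -19; range = 10 − (-19) = 29.
Area = (11 × 29) / 2 = 159.5.

159.5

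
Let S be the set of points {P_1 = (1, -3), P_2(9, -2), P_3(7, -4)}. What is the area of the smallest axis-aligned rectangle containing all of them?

x ranges over [1, 9], width 8.
y ranges over [-4, -2], height 2.
Area = 8 × 2 = 16.

16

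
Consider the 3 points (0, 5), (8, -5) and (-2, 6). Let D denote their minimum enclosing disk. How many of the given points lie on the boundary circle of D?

Call the three points A, B, C in the order given.
Side lengths²: AB² = 164, AC² = 5, BC² = 221.
Since BC² = 221 ≥ 164 + 5 = 169, the angle opposite BC is not acute, so the smallest enclosing circle has BC as diameter.
Centre = midpoint of BC = (3, 0.5), r² = 221/4 = 55.25.
The points at distance exactly r from the centre are (8, -5), (-2, 6) — 2 points.

2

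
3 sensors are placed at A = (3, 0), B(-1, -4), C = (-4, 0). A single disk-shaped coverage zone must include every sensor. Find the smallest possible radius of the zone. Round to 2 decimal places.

3.54

Side lengths²: AB² = 32, AC² = 49, BC² = 25.
Since AC² = 49 < 32 + 25 = 57, the triangle is acute, so the smallest enclosing circle is the circumcircle.
Circumcentre = (-0.5, -0.5), r² = 12.5.
r = √(12.5) ≈ 3.54.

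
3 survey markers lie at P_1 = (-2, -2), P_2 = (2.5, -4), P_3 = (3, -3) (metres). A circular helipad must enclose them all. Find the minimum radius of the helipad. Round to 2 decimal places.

Side lengths²: P_1P_2² = 24.25, P_1P_3² = 26, P_2P_3² = 1.25.
Since P_1P_3² = 26 ≥ 24.25 + 1.25 = 25.5, the angle opposite P_1P_3 is not acute, so the smallest enclosing circle has P_1P_3 as diameter.
Centre = midpoint of P_1P_3 = (0.5, -2.5), r² = 26/4 = 6.5.
r = √(6.5) ≈ 2.55.

2.55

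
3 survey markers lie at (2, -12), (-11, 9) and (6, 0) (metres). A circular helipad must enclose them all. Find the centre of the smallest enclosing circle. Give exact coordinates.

Call the three points A, B, C in the order given.
Side lengths²: AB² = 610, AC² = 160, BC² = 370.
Since AB² = 610 ≥ 370 + 160 = 530, the angle opposite AB is not acute, so the smallest enclosing circle has AB as diameter.
Centre = midpoint of AB = (-4.5, -1.5), r² = 610/4 = 152.5.
Centre = (-4.5, -1.5).

(-4.5, -1.5)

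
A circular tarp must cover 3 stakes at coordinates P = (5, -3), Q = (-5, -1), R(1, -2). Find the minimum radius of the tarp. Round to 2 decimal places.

Side lengths²: PQ² = 104, PR² = 17, QR² = 37.
Since PQ² = 104 ≥ 37 + 17 = 54, the angle opposite PQ is not acute, so the smallest enclosing circle has PQ as diameter.
Centre = midpoint of PQ = (0, -2), r² = 104/4 = 26.
r = √26 ≈ 5.10.

5.10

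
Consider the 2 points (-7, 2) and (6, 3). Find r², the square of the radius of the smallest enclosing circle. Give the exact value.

42.5

The smallest circle enclosing two points has them as diameter endpoints.
Centre = midpoint = (-0.5, 2.5); r² = |(-7, 2)−(6, 3)|²/4 = 170/4 = 42.5.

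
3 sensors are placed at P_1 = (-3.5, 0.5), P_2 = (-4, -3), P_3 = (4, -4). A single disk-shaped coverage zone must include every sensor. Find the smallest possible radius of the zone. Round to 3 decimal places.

Side lengths²: P_1P_2² = 12.5, P_1P_3² = 76.5, P_2P_3² = 65.
Since P_1P_3² = 76.5 < 65 + 12.5 = 77.5, the triangle is acute, so the smallest enclosing circle is the circumcircle.
Circumcentre = (4/19, -69/38), r² = 27625/1444.
r = √(27625/1444) ≈ 4.374.

4.374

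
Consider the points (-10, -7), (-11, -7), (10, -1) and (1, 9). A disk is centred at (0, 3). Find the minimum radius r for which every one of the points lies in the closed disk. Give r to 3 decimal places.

The required radius is the distance from (0, 3) to the farthest point.
Squared distances: 200, 221, 116, 37.
Maximum is 221, attained at (-11, -7).
r = √221 ≈ 14.866.

14.866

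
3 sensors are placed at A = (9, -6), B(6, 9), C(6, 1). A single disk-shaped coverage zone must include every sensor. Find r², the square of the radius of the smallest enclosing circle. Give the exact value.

58.5

Side lengths²: AB² = 234, AC² = 58, BC² = 64.
Since AB² = 234 ≥ 64 + 58 = 122, the angle opposite AB is not acute, so the smallest enclosing circle has AB as diameter.
Centre = midpoint of AB = (7.5, 1.5), r² = 234/4 = 58.5.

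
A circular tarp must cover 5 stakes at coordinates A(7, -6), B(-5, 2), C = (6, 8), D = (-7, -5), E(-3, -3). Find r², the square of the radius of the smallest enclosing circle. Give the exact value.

38809/450

A smallest enclosing disk is always determined by at most three of the input points on its boundary.
The minimum enclosing circle is determined by three boundary points: A, C, D.
Their circumcentre is (13/30, 17/30) with r² = 38809/450.
The farthest remaining point B is at distance² 14209/450 ≤ 38809/450.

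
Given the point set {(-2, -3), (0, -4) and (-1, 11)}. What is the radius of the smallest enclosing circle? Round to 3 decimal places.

7.517

Call the three points A, B, C in the order given.
Side lengths²: AB² = 5, AC² = 197, BC² = 226.
Since BC² = 226 ≥ 197 + 5 = 202, the angle opposite BC is not acute, so the smallest enclosing circle has BC as diameter.
Centre = midpoint of BC = (-0.5, 3.5), r² = 226/4 = 56.5.
r = √(56.5) ≈ 7.517.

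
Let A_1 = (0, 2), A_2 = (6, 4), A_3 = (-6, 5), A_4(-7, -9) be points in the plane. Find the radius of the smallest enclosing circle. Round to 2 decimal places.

A smallest enclosing disk is always determined by at most three of the input points on its boundary.
The minimum enclosing circle is determined by three boundary points: A_2, A_3, A_4.
Their circumcentre is (-15/26, -63/26) with r² = 28565/338.
The farthest remaining point A_1 is at distance² 6725/338 ≤ 28565/338.
r = √(28565/338) ≈ 9.19.

9.19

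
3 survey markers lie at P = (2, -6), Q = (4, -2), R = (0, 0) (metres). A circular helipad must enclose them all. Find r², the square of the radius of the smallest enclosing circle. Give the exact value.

10

Side lengths²: PQ² = 20, PR² = 40, QR² = 20.
Since PR² = 40 ≥ 20 + 20 = 40, the angle opposite PR is not acute, so the smallest enclosing circle has PR as diameter.
Centre = midpoint of PR = (1, -3), r² = 40/4 = 10.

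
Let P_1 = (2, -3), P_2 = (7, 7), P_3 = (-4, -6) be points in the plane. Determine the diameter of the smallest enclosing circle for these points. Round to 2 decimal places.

Side lengths²: P_1P_2² = 125, P_1P_3² = 45, P_2P_3² = 290.
Since P_2P_3² = 290 ≥ 125 + 45 = 170, the angle opposite P_2P_3 is not acute, so the smallest enclosing circle has P_2P_3 as diameter.
Centre = midpoint of P_2P_3 = (1.5, 0.5), r² = 290/4 = 72.5.
Diameter = 2r = 2√(72.5) ≈ 17.03.

17.03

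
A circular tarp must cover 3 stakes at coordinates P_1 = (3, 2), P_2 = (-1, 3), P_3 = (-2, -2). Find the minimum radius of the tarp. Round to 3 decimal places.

Side lengths²: P_1P_2² = 17, P_1P_3² = 41, P_2P_3² = 26.
Since P_1P_3² = 41 < 26 + 17 = 43, the triangle is acute, so the smallest enclosing circle is the circumcircle.
Circumcentre = (17/42, 5/42), r² = 9061/882.
r = √(9061/882) ≈ 3.205.

3.205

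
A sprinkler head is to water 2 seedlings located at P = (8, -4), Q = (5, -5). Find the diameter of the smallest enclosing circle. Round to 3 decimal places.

3.162

The smallest circle enclosing two points has them as diameter endpoints.
Centre = midpoint = (6.5, -4.5); r² = |PQ|²/4 = 10/4 = 2.5.
Diameter = 2r = 2√(2.5) ≈ 3.162.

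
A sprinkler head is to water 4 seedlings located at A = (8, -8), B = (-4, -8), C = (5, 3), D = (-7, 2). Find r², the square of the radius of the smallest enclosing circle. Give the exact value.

81.25

The minimum enclosing circle of a finite set is fixed by two of the points (as a diameter) or three (as a circumcircle).
The farthest pair is A–D with squared distance 325. The circle on this segment as diameter has centre (0.5, -3) and r² = 325/4 = 81.25.
Check B: distance² to centre = 45.25 ≤ 81.25, so it lies inside.
All remaining points lie in this disk, and no smaller disk contains both endpoints, so this is the minimum enclosing circle.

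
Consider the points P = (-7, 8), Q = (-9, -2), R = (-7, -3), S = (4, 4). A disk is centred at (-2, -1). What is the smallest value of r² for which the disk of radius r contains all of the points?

The required radius is the distance from (-2, -1) to the farthest point.
Squared distances: 106, 50, 29, 61.
Maximum is 106, attained at P.

106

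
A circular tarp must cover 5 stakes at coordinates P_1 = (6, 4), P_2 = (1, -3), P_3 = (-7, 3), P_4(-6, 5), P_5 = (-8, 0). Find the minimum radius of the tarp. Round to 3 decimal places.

7.280

The farthest pair is P_1–P_5 with squared distance 212. The circle on this segment as diameter has centre (-1, 2) and r² = 212/4 = 53.
Check P_2: distance² to centre = 29 ≤ 53, so it lies inside.
All remaining points lie in this disk, and no smaller disk contains both endpoints, so this is the minimum enclosing circle.
r = √53 ≈ 7.280.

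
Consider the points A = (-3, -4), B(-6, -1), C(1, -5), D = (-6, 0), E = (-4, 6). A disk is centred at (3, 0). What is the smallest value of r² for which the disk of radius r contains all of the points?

The required radius is the distance from (3, 0) to the farthest point.
Squared distances: 52, 82, 29, 81, 85.
Maximum is 85, attained at E.

85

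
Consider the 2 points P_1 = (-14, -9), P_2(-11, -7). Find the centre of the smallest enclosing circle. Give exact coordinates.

The smallest circle enclosing two points has them as diameter endpoints.
Centre = midpoint = (-12.5, -8); r² = |P_1P_2|²/4 = 13/4 = 3.25.
Centre = (-12.5, -8).

(-12.5, -8)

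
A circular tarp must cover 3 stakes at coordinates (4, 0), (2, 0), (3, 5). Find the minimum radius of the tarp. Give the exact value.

Call the three points A, B, C in the order given.
Side lengths²: AB² = 4, AC² = 26, BC² = 26.
Since BC² = 26 < 26 + 4 = 30, the triangle is acute, so the smallest enclosing circle is the circumcircle.
Circumcentre = (3, 2.4), r² = 6.76.
r = √(6.76) = 2.6.

2.6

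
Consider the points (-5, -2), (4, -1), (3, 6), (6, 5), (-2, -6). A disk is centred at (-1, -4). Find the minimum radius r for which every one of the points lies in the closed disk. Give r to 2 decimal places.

The required radius is the distance from (-1, -4) to the farthest point.
Squared distances: 20, 34, 116, 130, 5.
Maximum is 130, attained at (6, 5).
r = √130 ≈ 11.40.

11.40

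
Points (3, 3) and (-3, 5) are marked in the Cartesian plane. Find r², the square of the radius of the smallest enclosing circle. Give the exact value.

The smallest circle enclosing two points has them as diameter endpoints.
Centre = midpoint = (0, 4); r² = |(3, 3)−(-3, 5)|²/4 = 40/4 = 10.

10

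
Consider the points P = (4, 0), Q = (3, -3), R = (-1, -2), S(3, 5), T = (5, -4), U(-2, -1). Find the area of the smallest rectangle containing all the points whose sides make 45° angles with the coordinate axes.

60.5

In coordinates u = x + y, v = x − y the rectangle is axis-aligned; the map (x,y)→(u,v) scales areas by 2.
u-values: 4, 0, -3, 8, 1, -3; range = 8 − (-3) = 11.
v-values: 4, 6, 1, -2, 9, -1; range = 9 − (-2) = 11.
Area = (11 × 11) / 2 = 60.5.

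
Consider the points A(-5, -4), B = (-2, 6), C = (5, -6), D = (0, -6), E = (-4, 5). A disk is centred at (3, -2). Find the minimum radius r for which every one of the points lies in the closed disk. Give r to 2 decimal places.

9.90

The required radius is the distance from (3, -2) to the farthest point.
Squared distances: 68, 89, 20, 25, 98.
Maximum is 98, attained at E.
r = √98 ≈ 9.90.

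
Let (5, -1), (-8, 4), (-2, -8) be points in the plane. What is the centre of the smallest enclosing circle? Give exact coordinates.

Call the three points A, B, C in the order given.
Side lengths²: AB² = 194, AC² = 98, BC² = 180.
Since AB² = 194 < 180 + 98 = 278, the triangle is acute, so the smallest enclosing circle is the circumcircle.
Circumcentre = (-7/3, -2/3), r² = 485/9.
Centre = (-7/3, -2/3).

(-7/3, -2/3)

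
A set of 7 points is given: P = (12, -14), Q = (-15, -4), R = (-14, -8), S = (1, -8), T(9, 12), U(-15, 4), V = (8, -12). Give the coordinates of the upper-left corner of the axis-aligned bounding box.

x-range [-15, 12], y-range [-14, 12].
The upper-left corner is (-15, 12).

(-15, 12)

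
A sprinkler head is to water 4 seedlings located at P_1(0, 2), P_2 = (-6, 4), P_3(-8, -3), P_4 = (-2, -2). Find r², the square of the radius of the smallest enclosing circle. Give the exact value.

The minimum enclosing circle is determined by three boundary points: P_1, P_2, P_3.
Their circumcentre is (-189/46, -15/46) with r² = 23585/1058.
The farthest remaining point P_4 is at distance² 7669/1058 ≤ 23585/1058.

23585/1058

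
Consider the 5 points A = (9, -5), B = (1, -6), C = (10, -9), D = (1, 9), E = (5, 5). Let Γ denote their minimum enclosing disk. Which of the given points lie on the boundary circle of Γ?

A smallest enclosing disk is always determined by at most three of the input points on its boundary.
The farthest pair is C–D with squared distance 405. The circle on this segment as diameter has centre (5.5, 0) and r² = 405/4 = 101.25.
Check A: distance² to centre = 37.25 ≤ 101.25, so it lies inside.
All remaining points lie in this disk, and no smaller disk contains both endpoints, so this is the minimum enclosing circle.
The points at distance exactly r from the centre are C, D — 2 points.

C, D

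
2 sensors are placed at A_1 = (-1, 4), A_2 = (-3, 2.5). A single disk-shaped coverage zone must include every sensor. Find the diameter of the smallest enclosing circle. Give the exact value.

The smallest circle enclosing two points has them as diameter endpoints.
Centre = midpoint = (-2, 3.25); r² = |A_1A_2|²/4 = 6.25/4 = 1.5625.
Diameter = 2r = 2√(1.5625) = 2.5.

2.5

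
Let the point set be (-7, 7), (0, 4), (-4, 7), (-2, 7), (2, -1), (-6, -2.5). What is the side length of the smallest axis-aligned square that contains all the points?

The bounding box has width 9 and height 9.5.
An axis-aligned square enclosing the set must have side ≥ max(width, height).
So the minimum side is max(9, 9.5) = 9.5.

9.5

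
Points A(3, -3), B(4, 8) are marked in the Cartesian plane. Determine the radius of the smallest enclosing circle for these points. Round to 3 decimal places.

5.523

The smallest circle enclosing two points has them as diameter endpoints.
Centre = midpoint = (3.5, 2.5); r² = |AB|²/4 = 122/4 = 30.5.
r = √(30.5) ≈ 5.523.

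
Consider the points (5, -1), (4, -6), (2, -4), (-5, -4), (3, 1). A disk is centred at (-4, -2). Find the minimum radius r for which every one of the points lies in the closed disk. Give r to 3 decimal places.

9.055

The required radius is the distance from (-4, -2) to the farthest point.
Squared distances: 82, 80, 40, 5, 58.
Maximum is 82, attained at (5, -1).
r = √82 ≈ 9.055.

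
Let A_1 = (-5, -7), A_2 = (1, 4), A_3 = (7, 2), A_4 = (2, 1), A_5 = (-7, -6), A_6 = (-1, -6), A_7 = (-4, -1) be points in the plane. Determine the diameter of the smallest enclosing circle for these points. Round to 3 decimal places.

By Welzl's lemma the MEC is supported by two points (diametrically opposite) or three points (on a circumcircle).
The farthest pair is A_3–A_5 with squared distance 260. The circle on this segment as diameter has centre (0, -2) and r² = 260/4 = 65.
Check A_1: distance² to centre = 50 ≤ 65, so it lies inside.
All remaining points lie in this disk, and no smaller disk contains both endpoints, so this is the minimum enclosing circle.
Diameter = 2r = 2√65 ≈ 16.125.

16.125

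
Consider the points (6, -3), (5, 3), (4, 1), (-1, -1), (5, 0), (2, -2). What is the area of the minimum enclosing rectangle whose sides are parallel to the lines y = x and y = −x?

In coordinates u = x + y, v = x − y the rectangle is axis-aligned; the map (x,y)→(u,v) scales areas by 2.
u-values: 3, 8, 5, -2, 5, 0; range = 8 − (-2) = 10.
v-values: 9, 2, 3, 0, 5, 4; range = 9 − 0 = 9.
Area = (10 × 9) / 2 = 45.

45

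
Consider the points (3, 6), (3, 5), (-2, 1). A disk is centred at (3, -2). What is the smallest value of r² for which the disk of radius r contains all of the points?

64

The required radius is the distance from (3, -2) to the farthest point.
Squared distances: 64, 49, 34.
Maximum is 64, attained at (3, 6).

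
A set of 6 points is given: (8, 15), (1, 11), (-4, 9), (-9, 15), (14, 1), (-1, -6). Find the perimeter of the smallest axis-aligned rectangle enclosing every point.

88

Width = max x − min x = 14 − (-9) = 23.
Height = max y − min y = 15 − (-6) = 21.
Perimeter = 2(23 + 21) = 88.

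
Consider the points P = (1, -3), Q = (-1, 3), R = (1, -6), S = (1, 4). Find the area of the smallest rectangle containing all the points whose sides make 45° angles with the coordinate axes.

In coordinates u = x + y, v = x − y the rectangle is axis-aligned; the map (x,y)→(u,v) scales areas by 2.
u-values: -2, 2, -5, 5; range = 5 − (-5) = 10.
v-values: 4, -4, 7, -3; range = 7 − (-4) = 11.
Area = (10 × 11) / 2 = 55.

55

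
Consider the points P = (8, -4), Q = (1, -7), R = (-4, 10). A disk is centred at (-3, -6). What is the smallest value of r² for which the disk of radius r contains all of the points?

257

The required radius is the distance from (-3, -6) to the farthest point.
Squared distances: 125, 17, 257.
Maximum is 257, attained at R.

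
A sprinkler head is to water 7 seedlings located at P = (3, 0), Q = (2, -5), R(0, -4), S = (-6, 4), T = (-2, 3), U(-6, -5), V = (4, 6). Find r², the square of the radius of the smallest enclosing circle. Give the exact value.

55.25

A smallest enclosing disk is always determined by at most three of the input points on its boundary.
The farthest pair is U–V with squared distance 221. The circle on this segment as diameter has centre (-1, 0.5) and r² = 221/4 = 55.25.
Check P: distance² to centre = 16.25 ≤ 55.25, so it lies inside.
All remaining points lie in this disk, and no smaller disk contains both endpoints, so this is the minimum enclosing circle.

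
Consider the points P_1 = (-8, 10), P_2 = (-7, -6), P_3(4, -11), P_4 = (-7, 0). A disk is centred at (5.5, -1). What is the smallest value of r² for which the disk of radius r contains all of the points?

The required radius is the distance from (5.5, -1) to the farthest point.
Squared distances: 303.25, 181.25, 102.25, 157.25.
Maximum is 303.25, attained at P_1.

303.25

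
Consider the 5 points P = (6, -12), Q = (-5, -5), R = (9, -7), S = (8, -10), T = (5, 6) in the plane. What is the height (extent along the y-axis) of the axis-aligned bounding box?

18

max y = 6, min y = -12, so height = 18.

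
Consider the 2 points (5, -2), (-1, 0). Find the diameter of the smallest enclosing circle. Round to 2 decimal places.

The smallest circle enclosing two points has them as diameter endpoints.
Centre = midpoint = (2, -1); r² = |(5, -2)−(-1, 0)|²/4 = 40/4 = 10.
Diameter = 2r = 2√10 ≈ 6.32.

6.32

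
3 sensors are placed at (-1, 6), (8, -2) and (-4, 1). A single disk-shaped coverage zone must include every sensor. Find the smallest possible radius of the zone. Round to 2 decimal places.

Call the three points A, B, C in the order given.
Side lengths²: AB² = 145, AC² = 34, BC² = 153.
Since BC² = 153 < 145 + 34 = 179, the triangle is acute, so the smallest enclosing circle is the circumcircle.
Circumcentre = (105/46, 29/46), r² = 41905/1058.
r = √(41905/1058) ≈ 6.29.

6.29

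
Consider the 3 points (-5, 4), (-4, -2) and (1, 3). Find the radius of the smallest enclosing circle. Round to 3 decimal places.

3.738

Call the three points A, B, C in the order given.
Side lengths²: AB² = 37, AC² = 37, BC² = 50.
Since BC² = 50 < 37 + 37 = 74, the triangle is acute, so the smallest enclosing circle is the circumcircle.
Circumcentre = (-33/14, 19/14), r² = 1369/98.
r = √(1369/98) ≈ 3.738.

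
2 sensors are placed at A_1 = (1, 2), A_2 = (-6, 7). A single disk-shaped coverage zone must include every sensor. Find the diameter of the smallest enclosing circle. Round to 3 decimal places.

The smallest circle enclosing two points has them as diameter endpoints.
Centre = midpoint = (-2.5, 4.5); r² = |A_1A_2|²/4 = 74/4 = 18.5.
Diameter = 2r = 2√(18.5) ≈ 8.602.

8.602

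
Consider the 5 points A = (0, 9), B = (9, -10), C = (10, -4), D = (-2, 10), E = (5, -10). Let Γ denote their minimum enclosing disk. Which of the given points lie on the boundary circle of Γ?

B, D

The minimum enclosing circle of a finite set is fixed by two of the points (as a diameter) or three (as a circumcircle).
The farthest pair is B–D with squared distance 521. The circle on this segment as diameter has centre (3.5, 0) and r² = 521/4 = 130.25.
Check A: distance² to centre = 93.25 ≤ 130.25, so it lies inside.
All remaining points lie in this disk, and no smaller disk contains both endpoints, so this is the minimum enclosing circle.
The points at distance exactly r from the centre are B, D — 2 points.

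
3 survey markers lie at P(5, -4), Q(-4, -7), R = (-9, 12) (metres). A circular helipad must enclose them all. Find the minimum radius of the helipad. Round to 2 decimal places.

10.65

Side lengths²: PQ² = 90, PR² = 452, QR² = 386.
Since PR² = 452 < 386 + 90 = 476, the triangle is acute, so the smallest enclosing circle is the circumcircle.
Circumcentre = (-78/31, 110/31), r² = 109045/961.
r = √(109045/961) ≈ 10.65.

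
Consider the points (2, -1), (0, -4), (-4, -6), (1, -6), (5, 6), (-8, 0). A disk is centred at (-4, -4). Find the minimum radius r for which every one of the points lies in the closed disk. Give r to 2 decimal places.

13.45

The required radius is the distance from (-4, -4) to the farthest point.
Squared distances: 45, 16, 4, 29, 181, 32.
Maximum is 181, attained at (5, 6).
r = √181 ≈ 13.45.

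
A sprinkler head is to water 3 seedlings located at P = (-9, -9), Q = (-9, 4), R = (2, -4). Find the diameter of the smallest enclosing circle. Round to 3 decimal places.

Side lengths²: PQ² = 169, PR² = 146, QR² = 185.
Since QR² = 185 < 169 + 146 = 315, the triangle is acute, so the smallest enclosing circle is the circumcircle.
Circumcentre = (-117/22, -2.5), r² = 13505/242.
Diameter = 2r = 2√(13505/242) ≈ 14.941.

14.941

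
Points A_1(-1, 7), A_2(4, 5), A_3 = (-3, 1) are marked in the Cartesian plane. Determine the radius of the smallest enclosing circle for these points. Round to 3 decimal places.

Side lengths²: A_1A_2² = 29, A_1A_3² = 40, A_2A_3² = 65.
Since A_2A_3² = 65 < 40 + 29 = 69, the triangle is acute, so the smallest enclosing circle is the circumcircle.
Circumcentre = (13/34, 109/34), r² = 9425/578.
r = √(9425/578) ≈ 4.038.

4.038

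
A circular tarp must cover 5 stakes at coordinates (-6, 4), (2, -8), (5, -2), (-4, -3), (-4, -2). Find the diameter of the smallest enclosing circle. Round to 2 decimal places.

14.42

A smallest enclosing disk is always determined by at most three of the input points on its boundary.
The farthest pair is (-6, 4)–(2, -8) with squared distance 208. The circle on this segment as diameter has centre (-2, -2) and r² = 208/4 = 52.
Check (5, -2): distance² to centre = 49 ≤ 52, so it lies inside.
All remaining points lie in this disk, and no smaller disk contains both endpoints, so this is the minimum enclosing circle.
Diameter = 2r = 2√52 ≈ 14.42.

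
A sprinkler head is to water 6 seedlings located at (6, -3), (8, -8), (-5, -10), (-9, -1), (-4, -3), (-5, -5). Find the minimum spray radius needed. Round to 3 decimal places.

9.192

The minimum enclosing circle of a finite set is fixed by two of the points (as a diameter) or three (as a circumcircle).
The farthest pair is (8, -8)–(-9, -1) with squared distance 338. The circle on this segment as diameter has centre (-0.5, -4.5) and r² = 338/4 = 84.5.
Check (6, -3): distance² to centre = 44.5 ≤ 84.5, so it lies inside.
All remaining points lie in this disk, and no smaller disk contains both endpoints, so this is the minimum enclosing circle.
r = √(84.5) ≈ 9.192.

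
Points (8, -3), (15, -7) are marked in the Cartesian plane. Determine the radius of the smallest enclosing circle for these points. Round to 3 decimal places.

4.031

The smallest circle enclosing two points has them as diameter endpoints.
Centre = midpoint = (11.5, -5); r² = |(8, -3)−(15, -7)|²/4 = 65/4 = 16.25.
r = √(16.25) ≈ 4.031.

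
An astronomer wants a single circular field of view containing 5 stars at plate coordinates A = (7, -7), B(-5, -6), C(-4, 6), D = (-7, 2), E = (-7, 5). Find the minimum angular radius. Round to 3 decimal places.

A smallest enclosing disk is always determined by at most three of the input points on its boundary.
The farthest pair is A–E with squared distance 340. The circle on this segment as diameter has centre (0, -1) and r² = 340/4 = 85.
Check B: distance² to centre = 50 ≤ 85, so it lies inside.
All remaining points lie in this disk, and no smaller disk contains both endpoints, so this is the minimum enclosing circle.
r = √85 ≈ 9.220.

9.220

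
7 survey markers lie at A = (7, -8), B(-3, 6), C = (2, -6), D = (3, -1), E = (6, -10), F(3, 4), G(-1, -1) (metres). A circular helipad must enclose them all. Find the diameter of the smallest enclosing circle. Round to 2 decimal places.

The farthest pair is B–E with squared distance 337. The circle on this segment as diameter has centre (1.5, -2) and r² = 337/4 = 84.25.
Check A: distance² to centre = 66.25 ≤ 84.25, so it lies inside.
All remaining points lie in this disk, and no smaller disk contains both endpoints, so this is the minimum enclosing circle.
Diameter = 2r = 2√(84.25) ≈ 18.36.

18.36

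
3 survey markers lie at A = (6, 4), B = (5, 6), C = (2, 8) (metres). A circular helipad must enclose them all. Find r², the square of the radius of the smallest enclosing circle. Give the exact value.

Side lengths²: AB² = 5, AC² = 32, BC² = 13.
Since AC² = 32 ≥ 13 + 5 = 18, the angle opposite AC is not acute, so the smallest enclosing circle has AC as diameter.
Centre = midpoint of AC = (4, 6), r² = 32/4 = 8.

8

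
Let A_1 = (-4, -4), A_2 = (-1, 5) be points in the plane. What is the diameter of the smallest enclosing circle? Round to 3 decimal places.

The smallest circle enclosing two points has them as diameter endpoints.
Centre = midpoint = (-2.5, 0.5); r² = |A_1A_2|²/4 = 90/4 = 22.5.
Diameter = 2r = 2√(22.5) ≈ 9.487.

9.487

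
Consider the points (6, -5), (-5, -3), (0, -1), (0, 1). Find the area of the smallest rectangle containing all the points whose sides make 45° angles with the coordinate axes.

In coordinates u = x + y, v = x − y the rectangle is axis-aligned; the map (x,y)→(u,v) scales areas by 2.
u-values: 1, -8, -1, 1; range = 1 − (-8) = 9.
v-values: 11, -2, 1, -1; range = 11 − (-2) = 13.
Area = (9 × 13) / 2 = 58.5.

58.5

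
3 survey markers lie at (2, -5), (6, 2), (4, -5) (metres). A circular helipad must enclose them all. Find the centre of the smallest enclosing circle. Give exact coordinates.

(4, -1.5)

Call the three points A, B, C in the order given.
Side lengths²: AB² = 65, AC² = 4, BC² = 53.
Since AB² = 65 ≥ 53 + 4 = 57, the angle opposite AB is not acute, so the smallest enclosing circle has AB as diameter.
Centre = midpoint of AB = (4, -1.5), r² = 65/4 = 16.25.
Centre = (4, -1.5).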